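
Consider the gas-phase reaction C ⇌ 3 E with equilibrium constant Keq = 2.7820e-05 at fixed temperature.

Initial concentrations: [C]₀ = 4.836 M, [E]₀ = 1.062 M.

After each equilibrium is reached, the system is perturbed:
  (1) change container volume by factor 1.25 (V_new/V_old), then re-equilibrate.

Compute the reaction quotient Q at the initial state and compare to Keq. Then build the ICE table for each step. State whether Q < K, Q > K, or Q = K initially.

Q₀ = 0.2477 vs Keq = 2.7820e-05 ⇒ Q>K, reverse
Step 1:
                    C           E
  init          4.836       1.062
  Δ            0.3365       -1.01
  eq            5.173      0.0524
  solve Keq expr → x = -0.3365; check Q = 2.7820e-05
Then change container volume by factor 1.25 (V_new/V_old).
Step 2:
                    C           E
  init          4.138     0.04192
  Δ         -0.002238    0.006715
  eq            4.136     0.04864
  solve Keq expr → x = 0.002238; check Q = 2.7820e-05

Q₀ = 0.2477; Q > K (proceeds reverse)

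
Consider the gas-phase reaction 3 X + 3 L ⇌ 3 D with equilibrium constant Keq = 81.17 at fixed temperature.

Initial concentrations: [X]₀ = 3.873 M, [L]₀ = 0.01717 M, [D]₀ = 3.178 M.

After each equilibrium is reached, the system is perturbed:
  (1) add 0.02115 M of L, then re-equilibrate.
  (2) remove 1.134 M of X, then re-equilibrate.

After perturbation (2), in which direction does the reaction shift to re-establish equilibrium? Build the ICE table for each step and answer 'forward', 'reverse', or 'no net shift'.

Direction: reverse

Q₀ = 1.0915e+05 vs Keq = 81.17 ⇒ Q>K, reverse
Step 1:
                  X         L         D
  Initial     3.873   0.01717     3.178
  Change     0.1561    0.1561   -0.1561
  Equil       4.029    0.1732     3.022
  solve Keq expr → x = -0.05202; check Q = 81.17
Then add 0.02115 M of L.
Step 2:
                  X         L         D
  Initial     4.029    0.1944     3.022
  Change   -0.01921  -0.01921   0.01921
  Equil        4.01    0.1752     3.041
  solve Keq expr → x = 0.006404; check Q = 81.17
Then remove 1.134 M of X.
Step 3:
                  X         L         D
  Initial     2.876    0.1752     3.041
  Change    0.05945   0.05945  -0.05945
  Equil       2.935    0.2346     2.982
  solve Keq expr → x = -0.01982; check Q = 81.17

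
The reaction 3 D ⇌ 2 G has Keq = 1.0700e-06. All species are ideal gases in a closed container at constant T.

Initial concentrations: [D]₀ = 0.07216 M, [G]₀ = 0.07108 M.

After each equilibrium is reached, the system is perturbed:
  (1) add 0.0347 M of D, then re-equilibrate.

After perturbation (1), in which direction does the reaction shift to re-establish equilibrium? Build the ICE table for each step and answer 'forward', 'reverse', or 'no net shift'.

Direction: forward

Q₀ = 13.45 vs Keq = 1.0700e-06 ⇒ Q>K, reverse
Step 1:
                   D          G
  I          0.07216    0.07108
  C           0.1065     -0.071
  E           0.1787 7.8117e-05
  solve Keq expr → x = -0.0355; check Q = 1.0700e-06
Then add 0.0347 M of D.
Step 2:
                   D          G
  I           0.2134 7.8117e-05
  C       -3.5706e-05 2.3804e-05
  E           0.2133 1.0192e-04
  solve Keq expr → x = 1.1902e-05; check Q = 1.0700e-06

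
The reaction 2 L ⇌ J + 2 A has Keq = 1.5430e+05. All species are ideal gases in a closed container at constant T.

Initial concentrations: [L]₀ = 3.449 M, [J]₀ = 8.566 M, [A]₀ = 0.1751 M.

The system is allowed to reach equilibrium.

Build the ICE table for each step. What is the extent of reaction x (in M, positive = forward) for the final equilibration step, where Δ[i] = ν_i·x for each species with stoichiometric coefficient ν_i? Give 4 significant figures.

x = 1.71 M

Q₀ = 0.02208 vs Keq = 1.5430e+05 ⇒ Q<K, forward
Step 1:
                    L           J           A
  Initial       3.449       8.566      0.1751
  Change        -3.42        1.71        3.42
  Equil       0.02934       10.28       3.595
  solve Keq expr → x = 1.71; check Q = 1.5430e+05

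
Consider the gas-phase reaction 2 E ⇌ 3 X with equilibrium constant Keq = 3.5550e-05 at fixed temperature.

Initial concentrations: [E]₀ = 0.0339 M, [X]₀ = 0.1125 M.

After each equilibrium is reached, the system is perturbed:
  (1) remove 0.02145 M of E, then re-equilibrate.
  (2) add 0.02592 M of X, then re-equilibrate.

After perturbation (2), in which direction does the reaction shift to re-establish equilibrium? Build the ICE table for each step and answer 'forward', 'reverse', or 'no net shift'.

Q₀ = 1.239 vs Keq = 3.5550e-05 ⇒ Q>K, reverse
Step 1:
                    E           X
  Initial      0.0339      0.1125
  Change      0.07015     -0.1052
  Equil        0.1041    0.007274
  solve Keq expr → x = -0.03508; check Q = 3.5550e-05
Then remove 0.02145 M of E.
Step 2:
                    E           X
  Initial      0.0826    0.007274
  Change   6.6932e-04   -0.001004
  Equil       0.08327     0.00627
  solve Keq expr → x = -3.3466e-04; check Q = 3.5550e-05
Then add 0.02592 M of X.
Step 3:
                    E           X
  Initial     0.08327     0.03219
  Change      0.01674    -0.02511
  Equil           0.1    0.007084
  solve Keq expr → x = -0.008369; check Q = 3.5550e-05

Direction: reverse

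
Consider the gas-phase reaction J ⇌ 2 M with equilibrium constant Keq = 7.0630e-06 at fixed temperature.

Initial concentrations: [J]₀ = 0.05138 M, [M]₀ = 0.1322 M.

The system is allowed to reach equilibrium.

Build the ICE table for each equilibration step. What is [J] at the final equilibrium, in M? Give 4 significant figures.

[J]_eq = 0.117 M

Q₀ = 0.3401 vs Keq = 7.0630e-06 ⇒ Q>K, reverse
Step 1:
                   J          M
  init       0.05138     0.1322
  Δ          0.06565    -0.1313
  eq           0.117 9.0915e-04
  solve Keq expr → x = -0.06565; check Q = 7.0630e-06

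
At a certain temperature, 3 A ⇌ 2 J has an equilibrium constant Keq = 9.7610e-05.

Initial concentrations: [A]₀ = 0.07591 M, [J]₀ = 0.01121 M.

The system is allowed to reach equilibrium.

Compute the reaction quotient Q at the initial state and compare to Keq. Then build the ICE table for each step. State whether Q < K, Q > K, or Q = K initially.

Q₀ = 0.2873; Q > K (proceeds reverse)

Q₀ = 0.2873 vs Keq = 9.7610e-05 ⇒ Q>K, reverse
Step 1:
                  A         J
  init      0.07591   0.01121
  Δ          0.0164  -0.01093
  eq        0.09231 2.7709e-04
  solve Keq expr → x = -0.005466; check Q = 9.7610e-05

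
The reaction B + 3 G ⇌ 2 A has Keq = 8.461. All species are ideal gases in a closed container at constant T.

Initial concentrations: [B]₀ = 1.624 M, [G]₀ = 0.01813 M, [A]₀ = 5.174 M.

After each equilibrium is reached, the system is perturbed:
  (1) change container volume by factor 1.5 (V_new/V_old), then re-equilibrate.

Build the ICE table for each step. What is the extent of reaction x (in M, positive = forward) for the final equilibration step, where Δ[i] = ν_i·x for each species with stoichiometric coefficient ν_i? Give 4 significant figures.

Q₀ = 2.7661e+06 vs Keq = 8.461 ⇒ Q>K, reverse
Step 1:
                    B           G           A
  Initial       1.624     0.01813       5.174
  Change       0.3483       1.045     -0.6966
  Equil         1.972       1.063       4.477
  solve Keq expr → x = -0.3483; check Q = 8.461
Then change container volume by factor 1.5 (V_new/V_old).
Step 2:
                    B           G           A
  Initial       1.315      0.7087       2.985
  Change      0.06043      0.1813     -0.1209
  Equil         1.375        0.89       2.864
  solve Keq expr → x = -0.06043; check Q = 8.461

x = -0.06043 M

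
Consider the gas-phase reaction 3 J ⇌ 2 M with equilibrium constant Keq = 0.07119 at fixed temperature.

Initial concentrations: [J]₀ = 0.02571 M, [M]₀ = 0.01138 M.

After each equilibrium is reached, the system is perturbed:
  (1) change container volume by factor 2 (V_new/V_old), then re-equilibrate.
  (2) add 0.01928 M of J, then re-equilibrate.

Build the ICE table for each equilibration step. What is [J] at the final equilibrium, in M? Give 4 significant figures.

Q₀ = 7.62 vs Keq = 0.07119 ⇒ Q>K, reverse
Step 1:
                    J           M
  I           0.02571     0.01138
  C           0.01391   -0.009276
  E           0.03962    0.002104
  solve Keq expr → x = -0.004638; check Q = 0.07119
Then change container volume by factor 2 (V_new/V_old).
Step 2:
                    J           M
  I           0.01981    0.001052
  C        4.2609e-04 -2.8406e-04
  E           0.02024  7.6816e-04
  solve Keq expr → x = -1.4203e-04; check Q = 0.07119
Then add 0.01928 M of J.
Step 3:
                    J           M
  I           0.03952  7.6816e-04
  C         -0.001782    0.001188
  E           0.03774    0.001956
  solve Keq expr → x = 5.9387e-04; check Q = 0.07119

[J]_eq = 0.03774 M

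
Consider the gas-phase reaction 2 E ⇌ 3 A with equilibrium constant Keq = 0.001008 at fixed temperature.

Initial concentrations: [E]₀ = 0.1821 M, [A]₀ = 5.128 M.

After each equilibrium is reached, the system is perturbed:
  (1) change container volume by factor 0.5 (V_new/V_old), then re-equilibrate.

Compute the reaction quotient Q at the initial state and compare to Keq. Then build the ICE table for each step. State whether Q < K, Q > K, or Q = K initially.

Q₀ = 4067 vs Keq = 0.001008 ⇒ Q>K, reverse
Step 1:
                   E          A
  I           0.1821      5.128
  C            3.266     -4.899
  E            3.448     0.2288
  solve Keq expr → x = -1.633; check Q = 0.001008
Then change container volume by factor 0.5 (V_new/V_old).
Step 2:
                   E          A
  I            6.896     0.4577
  C          0.06151   -0.09227
  E            6.958     0.3654
  solve Keq expr → x = -0.03076; check Q = 0.001008

Q₀ = 4067; Q > K (proceeds reverse)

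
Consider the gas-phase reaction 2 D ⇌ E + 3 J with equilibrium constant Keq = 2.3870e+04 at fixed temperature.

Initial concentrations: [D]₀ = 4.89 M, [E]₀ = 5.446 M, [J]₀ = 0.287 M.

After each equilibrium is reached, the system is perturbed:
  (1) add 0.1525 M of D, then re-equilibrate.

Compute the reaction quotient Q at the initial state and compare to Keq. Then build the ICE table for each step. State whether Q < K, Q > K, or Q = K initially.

Q₀ = 0.005384; Q < K (proceeds forward)

Q₀ = 0.005384 vs Keq = 2.3870e+04 ⇒ Q<K, forward
Step 1:
                  D         E         J
  init         4.89     5.446     0.287
  Δ          -4.549     2.275     6.824
  eq          0.341     7.721     7.111
  solve Keq expr → x = 2.275; check Q = 2.3870e+04
Then add 0.1525 M of D.
Step 2:
                  D         E         J
  init       0.4935     7.721     7.111
  Δ         -0.1361   0.06807    0.2042
  eq         0.3574     7.789     7.315
  solve Keq expr → x = 0.06807; check Q = 2.3870e+04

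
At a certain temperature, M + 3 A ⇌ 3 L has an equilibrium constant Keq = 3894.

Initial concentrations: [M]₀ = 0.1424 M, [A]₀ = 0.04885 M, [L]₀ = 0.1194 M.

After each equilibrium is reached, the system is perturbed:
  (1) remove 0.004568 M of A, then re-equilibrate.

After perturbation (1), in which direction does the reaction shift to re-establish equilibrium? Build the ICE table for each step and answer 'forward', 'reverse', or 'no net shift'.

Direction: reverse

Q₀ = 102.5 vs Keq = 3894 ⇒ Q<K, forward
Step 1:
                  M         A         L
  init       0.1424   0.04885    0.1194
  Δ        -0.01006  -0.03019   0.03019
  eq         0.1323   0.01866    0.1496
  solve Keq expr → x = 0.01006; check Q = 3894
Then remove 0.004568 M of A.
Step 2:
                  M         A         L
  init       0.1323   0.01409    0.1496
  Δ        0.001336  0.004007 -0.004007
  eq         0.1337    0.0181    0.1456
  solve Keq expr → x = -0.001336; check Q = 3894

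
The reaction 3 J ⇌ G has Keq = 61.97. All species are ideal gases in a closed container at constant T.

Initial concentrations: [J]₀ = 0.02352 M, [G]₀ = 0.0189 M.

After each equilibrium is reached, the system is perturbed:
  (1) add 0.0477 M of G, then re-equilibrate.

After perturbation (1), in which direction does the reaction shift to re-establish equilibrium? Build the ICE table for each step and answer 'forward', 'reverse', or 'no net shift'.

Q₀ = 1453 vs Keq = 61.97 ⇒ Q>K, reverse
Step 1:
                    J           G
  Initial     0.02352      0.0189
  Change       0.0293   -0.009767
  Equil       0.05282    0.009133
  solve Keq expr → x = -0.009767; check Q = 61.97
Then add 0.0477 M of G.
Step 2:
                    J           G
  Initial     0.05282     0.05683
  Change      0.03678    -0.01226
  Equil        0.0896     0.04457
  solve Keq expr → x = -0.01226; check Q = 61.97

Direction: reverse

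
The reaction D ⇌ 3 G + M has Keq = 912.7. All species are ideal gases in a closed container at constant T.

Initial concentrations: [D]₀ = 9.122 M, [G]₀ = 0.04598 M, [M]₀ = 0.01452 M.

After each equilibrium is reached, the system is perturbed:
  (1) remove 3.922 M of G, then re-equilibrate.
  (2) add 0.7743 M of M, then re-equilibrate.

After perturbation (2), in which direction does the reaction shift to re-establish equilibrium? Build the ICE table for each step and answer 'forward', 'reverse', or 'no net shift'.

Q₀ = 1.5473e-07 vs Keq = 912.7 ⇒ Q<K, forward
Step 1:
                   D          G          M
  init         9.122    0.04598    0.01452
  Δ           -3.669      11.01      3.669
  eq           5.453      11.05      3.684
  solve Keq expr → x = 3.669; check Q = 912.7
Then remove 3.922 M of G.
Step 2:
                   D          G          M
  init         5.453      7.132      3.684
  Δ           -0.865      2.595      0.865
  eq           4.588      9.727      4.549
  solve Keq expr → x = 0.865; check Q = 912.7
Then add 0.7743 M of M.
Step 3:
                   D          G          M
  init         4.588      9.727      5.323
  Δ           0.1167      -0.35    -0.1167
  eq           4.704      9.377      5.207
  solve Keq expr → x = -0.1167; check Q = 912.7

Direction: reverse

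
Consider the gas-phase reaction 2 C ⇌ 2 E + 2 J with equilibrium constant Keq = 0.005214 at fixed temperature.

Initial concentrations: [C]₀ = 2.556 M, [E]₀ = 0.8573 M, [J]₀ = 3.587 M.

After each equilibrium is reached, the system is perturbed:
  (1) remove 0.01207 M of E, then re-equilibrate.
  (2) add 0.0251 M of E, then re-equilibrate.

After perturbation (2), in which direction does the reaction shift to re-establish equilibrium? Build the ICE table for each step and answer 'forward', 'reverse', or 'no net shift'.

Direction: reverse

Q₀ = 1.447 vs Keq = 0.005214 ⇒ Q>K, reverse
Step 1:
                   C          E          J
  I            2.556     0.8573      3.587
  C           0.7719    -0.7719    -0.7719
  E            3.328    0.08536      2.815
  solve Keq expr → x = -0.386; check Q = 0.005214
Then remove 0.01207 M of E.
Step 2:
                   C          E          J
  I            3.328    0.07329      2.815
  C         -0.01143    0.01143    0.01143
  E            3.317    0.08473      2.826
  solve Keq expr → x = 0.005716; check Q = 0.005214
Then add 0.0251 M of E.
Step 3:
                   C          E          J
  I            3.317     0.1098      2.826
  C          0.02377   -0.02377   -0.02377
  E             3.34    0.08606      2.803
  solve Keq expr → x = -0.01188; check Q = 0.005214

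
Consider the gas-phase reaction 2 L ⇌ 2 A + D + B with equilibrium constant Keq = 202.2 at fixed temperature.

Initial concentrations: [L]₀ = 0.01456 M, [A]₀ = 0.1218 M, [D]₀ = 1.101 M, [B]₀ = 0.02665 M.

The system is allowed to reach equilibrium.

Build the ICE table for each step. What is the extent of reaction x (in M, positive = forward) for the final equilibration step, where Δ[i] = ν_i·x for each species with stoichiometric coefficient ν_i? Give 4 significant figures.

x = 0.006375 M

Q₀ = 2.053 vs Keq = 202.2 ⇒ Q<K, forward
Step 1:
                    L           A           D           B
  init        0.01456      0.1218       1.101     0.02665
  Δ          -0.01275     0.01275    0.006375    0.006375
  eq          0.00181      0.1346       1.107     0.03303
  solve Keq expr → x = 0.006375; check Q = 202.2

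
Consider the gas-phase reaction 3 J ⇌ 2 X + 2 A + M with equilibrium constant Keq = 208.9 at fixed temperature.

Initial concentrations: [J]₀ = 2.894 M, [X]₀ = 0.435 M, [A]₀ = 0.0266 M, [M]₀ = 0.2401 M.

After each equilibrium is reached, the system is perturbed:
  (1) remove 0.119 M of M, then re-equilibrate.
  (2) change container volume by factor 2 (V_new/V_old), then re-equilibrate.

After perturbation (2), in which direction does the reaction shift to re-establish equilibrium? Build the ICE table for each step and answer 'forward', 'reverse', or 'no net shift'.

Q₀ = 1.3263e-06 vs Keq = 208.9 ⇒ Q<K, forward
Step 1:
                  J         X         A         M
  Initial     2.894     0.435    0.0266    0.2401
  Change     -2.493     1.662     1.662    0.8311
  Equil      0.4007     2.097     1.689     1.071
  solve Keq expr → x = 0.8311; check Q = 208.9
Then remove 0.119 M of M.
Step 2:
                  J         X         A         M
  Initial    0.4007     2.097     1.689    0.9522
  Change   -0.01256  0.008371  0.008371  0.004185
  Equil      0.3881     2.106     1.697    0.9564
  solve Keq expr → x = 0.004185; check Q = 208.9
Then change container volume by factor 2 (V_new/V_old).
Step 3:
                  J         X         A         M
  Initial    0.1941     1.053    0.8486    0.4782
  Change   -0.06265   0.04177   0.04177   0.02088
  Equil      0.1314     1.095    0.8904    0.4991
  solve Keq expr → x = 0.02088; check Q = 208.9

Direction: forward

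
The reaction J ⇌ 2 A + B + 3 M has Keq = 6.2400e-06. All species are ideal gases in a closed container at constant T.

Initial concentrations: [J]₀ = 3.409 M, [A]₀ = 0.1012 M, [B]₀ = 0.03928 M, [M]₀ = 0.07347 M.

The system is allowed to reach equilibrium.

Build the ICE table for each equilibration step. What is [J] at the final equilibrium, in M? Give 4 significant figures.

[J]_eq = 3.368 M

Q₀ = 4.6799e-08 vs Keq = 6.2400e-06 ⇒ Q<K, forward
Step 1:
                    J           A           B           M
  Initial       3.409      0.1012     0.03928     0.07347
  Change     -0.04135      0.0827     0.04135      0.1241
  Equil         3.368      0.1839     0.08063      0.1975
  solve Keq expr → x = 0.04135; check Q = 6.2400e-06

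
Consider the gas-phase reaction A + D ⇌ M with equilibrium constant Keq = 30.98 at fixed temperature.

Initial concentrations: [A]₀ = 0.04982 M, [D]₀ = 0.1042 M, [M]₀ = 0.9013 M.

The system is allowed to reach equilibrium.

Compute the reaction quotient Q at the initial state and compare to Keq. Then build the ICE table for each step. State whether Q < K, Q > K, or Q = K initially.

Q₀ = 173.6; Q > K (proceeds reverse)

Q₀ = 173.6 vs Keq = 30.98 ⇒ Q>K, reverse
Step 1:
                    A           D           M
  init        0.04982      0.1042      0.9013
  Δ           0.08735     0.08735    -0.08735
  eq           0.1372      0.1915       0.814
  solve Keq expr → x = -0.08735; check Q = 30.98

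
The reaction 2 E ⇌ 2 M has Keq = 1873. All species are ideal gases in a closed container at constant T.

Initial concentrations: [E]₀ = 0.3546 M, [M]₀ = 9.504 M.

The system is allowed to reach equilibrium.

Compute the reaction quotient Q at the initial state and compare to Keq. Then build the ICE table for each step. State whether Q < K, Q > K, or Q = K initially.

Q₀ = 718.3; Q < K (proceeds forward)

Q₀ = 718.3 vs Keq = 1873 ⇒ Q<K, forward
Step 1:
                   E          M
  I           0.3546      9.504
  C          -0.1319     0.1319
  E           0.2227      9.636
  solve Keq expr → x = 0.06597; check Q = 1873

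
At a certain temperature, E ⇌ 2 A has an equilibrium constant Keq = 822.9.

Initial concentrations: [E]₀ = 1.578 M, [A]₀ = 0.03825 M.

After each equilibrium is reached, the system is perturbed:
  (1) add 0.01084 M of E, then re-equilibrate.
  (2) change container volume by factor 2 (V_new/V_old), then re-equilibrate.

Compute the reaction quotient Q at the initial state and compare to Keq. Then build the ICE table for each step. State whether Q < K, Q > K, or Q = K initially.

Q₀ = 9.2716e-04; Q < K (proceeds forward)

Q₀ = 9.2716e-04 vs Keq = 822.9 ⇒ Q<K, forward
Step 1:
                   E          A
  Initial      1.578    0.03825
  Change      -1.566      3.132
  Equil      0.01221       3.17
  solve Keq expr → x = 1.566; check Q = 822.9
Then add 0.01084 M of E.
Step 2:
                   E          A
  Initial    0.02305       3.17
  Change    -0.01067    0.02135
  Equil      0.01238      3.191
  solve Keq expr → x = 0.01067; check Q = 822.9
Then change container volume by factor 2 (V_new/V_old).
Step 3:
                   E          A
  Initial   0.006188      1.596
  Change    -0.00307    0.00614
  Equil     0.003118      1.602
  solve Keq expr → x = 0.00307; check Q = 822.9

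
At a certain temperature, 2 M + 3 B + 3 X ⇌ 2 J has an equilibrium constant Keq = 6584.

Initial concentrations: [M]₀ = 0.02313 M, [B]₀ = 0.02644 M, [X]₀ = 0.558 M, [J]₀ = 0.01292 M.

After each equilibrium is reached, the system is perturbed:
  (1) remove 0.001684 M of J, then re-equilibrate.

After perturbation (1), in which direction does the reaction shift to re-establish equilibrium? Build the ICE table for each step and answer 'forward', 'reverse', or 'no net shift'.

Direction: forward

Q₀ = 9.7160e+04 vs Keq = 6584 ⇒ Q>K, reverse
Step 1:
                  M         B         X         J
  Initial   0.02313   0.02644     0.558   0.01292
  Change   0.006111  0.009166  0.009166 -0.006111
  Equil     0.02924   0.03561    0.5672  0.006809
  solve Keq expr → x = -0.003055; check Q = 6584
Then remove 0.001684 M of J.
Step 2:
                  M         B         X         J
  Initial   0.02924   0.03561    0.5672  0.005125
  Change  -0.001009 -0.001514 -0.001514  0.001009
  Equil     0.02823   0.03409    0.5657  0.006135
  solve Keq expr → x = 5.0472e-04; check Q = 6584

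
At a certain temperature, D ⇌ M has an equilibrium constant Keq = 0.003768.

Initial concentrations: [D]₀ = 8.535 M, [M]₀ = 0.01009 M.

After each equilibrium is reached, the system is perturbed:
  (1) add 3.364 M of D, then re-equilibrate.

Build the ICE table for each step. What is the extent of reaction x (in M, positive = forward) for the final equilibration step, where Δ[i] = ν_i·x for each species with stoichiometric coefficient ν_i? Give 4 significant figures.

x = 0.01263 M

Q₀ = 0.001182 vs Keq = 0.003768 ⇒ Q<K, forward
Step 1:
                    D           M
  Initial       8.535     0.01009
  Change     -0.02199     0.02199
  Equil         8.513     0.03208
  solve Keq expr → x = 0.02199; check Q = 0.003768
Then add 3.364 M of D.
Step 2:
                    D           M
  Initial       11.88     0.03208
  Change     -0.01263     0.01263
  Equil         11.86     0.04471
  solve Keq expr → x = 0.01263; check Q = 0.003768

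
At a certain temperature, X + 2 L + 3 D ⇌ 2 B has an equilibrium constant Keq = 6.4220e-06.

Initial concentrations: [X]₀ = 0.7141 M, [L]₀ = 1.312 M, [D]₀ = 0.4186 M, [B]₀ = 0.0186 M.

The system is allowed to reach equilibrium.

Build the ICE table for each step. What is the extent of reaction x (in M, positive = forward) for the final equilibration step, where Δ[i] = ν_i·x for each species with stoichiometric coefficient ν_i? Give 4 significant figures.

x = -0.008874 M

Q₀ = 0.003837 vs Keq = 6.4220e-06 ⇒ Q>K, reverse
Step 1:
                    X           L           D           B
  I            0.7141       1.312      0.4186      0.0186
  C          0.008874     0.01775     0.02662    -0.01775
  E             0.723        1.33      0.4452  8.5120e-04
  solve Keq expr → x = -0.008874; check Q = 6.4220e-06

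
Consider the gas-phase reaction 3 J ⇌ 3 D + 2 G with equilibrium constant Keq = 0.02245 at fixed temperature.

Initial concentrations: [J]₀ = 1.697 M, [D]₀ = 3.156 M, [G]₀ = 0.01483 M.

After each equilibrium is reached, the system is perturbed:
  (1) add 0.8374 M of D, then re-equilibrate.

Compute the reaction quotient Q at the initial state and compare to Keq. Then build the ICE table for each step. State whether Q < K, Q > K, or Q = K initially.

Q₀ = 0.001415; Q < K (proceeds forward)

Q₀ = 0.001415 vs Keq = 0.02245 ⇒ Q<K, forward
Step 1:
                  J         D         G
  I           1.697     3.156   0.01483
  C        -0.05944   0.05944   0.03963
  E           1.638     3.215   0.05446
  solve Keq expr → x = 0.01981; check Q = 0.02245
Then add 0.8374 M of D.
Step 2:
                  J         D         G
  I           1.638     4.053   0.05446
  C         0.02229  -0.02229  -0.01486
  E            1.66     4.031    0.0396
  solve Keq expr → x = -0.007429; check Q = 0.02245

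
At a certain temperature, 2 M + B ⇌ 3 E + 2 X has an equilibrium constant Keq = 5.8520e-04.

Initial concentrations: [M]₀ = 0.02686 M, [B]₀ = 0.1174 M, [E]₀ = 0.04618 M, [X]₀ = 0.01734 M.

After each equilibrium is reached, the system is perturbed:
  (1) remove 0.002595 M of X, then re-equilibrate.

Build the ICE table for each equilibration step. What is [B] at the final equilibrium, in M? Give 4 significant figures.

[B]_eq = 0.116 M

Q₀ = 3.4961e-04 vs Keq = 5.8520e-04 ⇒ Q<K, forward
Step 1:
                   M          B          E          X
  I          0.02686     0.1174    0.04618    0.01734
  C        -0.001803 -9.0129e-04   0.002704   0.001803
  E          0.02506     0.1165    0.04888    0.01914
  solve Keq expr → x = 9.0129e-04; check Q = 5.8520e-04
Then remove 0.002595 M of X.
Step 2:
                   M          B          E          X
  I          0.02506     0.1165    0.04888    0.01655
  C       -9.9165e-04 -4.9583e-04   0.001487 9.9165e-04
  E          0.02407      0.116    0.05037    0.01754
  solve Keq expr → x = 4.9583e-04; check Q = 5.8520e-04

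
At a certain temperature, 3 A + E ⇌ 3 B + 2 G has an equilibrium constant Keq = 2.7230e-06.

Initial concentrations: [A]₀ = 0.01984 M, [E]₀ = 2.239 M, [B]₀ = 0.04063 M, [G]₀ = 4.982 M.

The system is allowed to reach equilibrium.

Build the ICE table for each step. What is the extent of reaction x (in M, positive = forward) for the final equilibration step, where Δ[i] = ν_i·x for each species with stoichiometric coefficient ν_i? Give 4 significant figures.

x = -0.01342 M

Q₀ = 95.21 vs Keq = 2.7230e-06 ⇒ Q>K, reverse
Step 1:
                  A         E         B         G
  I         0.01984     2.239   0.04063     4.982
  C         0.04025   0.01342  -0.04025  -0.02683
  E         0.06009     2.252 3.7845e-04     4.955
  solve Keq expr → x = -0.01342; check Q = 2.7230e-06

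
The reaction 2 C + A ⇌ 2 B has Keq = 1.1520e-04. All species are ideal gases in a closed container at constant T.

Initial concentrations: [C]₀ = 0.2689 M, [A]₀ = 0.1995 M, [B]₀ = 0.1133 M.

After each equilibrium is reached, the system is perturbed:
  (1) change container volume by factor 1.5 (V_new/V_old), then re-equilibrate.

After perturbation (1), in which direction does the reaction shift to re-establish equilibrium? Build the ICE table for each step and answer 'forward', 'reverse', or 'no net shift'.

Q₀ = 0.8899 vs Keq = 1.1520e-04 ⇒ Q>K, reverse
Step 1:
                    C           A           B
  Initial      0.2689      0.1995      0.1133
  Change       0.1112     0.05562     -0.1112
  Equil        0.3801      0.2551    0.002061
  solve Keq expr → x = -0.05562; check Q = 1.1520e-04
Then change container volume by factor 1.5 (V_new/V_old).
Step 2:
                    C           A           B
  Initial      0.2534      0.1701    0.001374
  Change   2.5059e-04  1.2529e-04 -2.5059e-04
  Equil        0.2537      0.1702    0.001123
  solve Keq expr → x = -1.2529e-04; check Q = 1.1520e-04

Direction: reverse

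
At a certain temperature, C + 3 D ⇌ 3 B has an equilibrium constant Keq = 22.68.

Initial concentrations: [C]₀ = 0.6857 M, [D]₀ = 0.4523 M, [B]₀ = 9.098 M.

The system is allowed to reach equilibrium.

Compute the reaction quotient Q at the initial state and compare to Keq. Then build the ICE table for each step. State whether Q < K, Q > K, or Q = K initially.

Q₀ = 1.1869e+04 vs Keq = 22.68 ⇒ Q>K, reverse
Step 1:
                  C         D         B
  I          0.6857    0.4523     9.098
  C           0.626     1.878    -1.878
  E           1.312      2.33      7.22
  solve Keq expr → x = -0.626; check Q = 22.68

Q₀ = 1.1869e+04; Q > K (proceeds reverse)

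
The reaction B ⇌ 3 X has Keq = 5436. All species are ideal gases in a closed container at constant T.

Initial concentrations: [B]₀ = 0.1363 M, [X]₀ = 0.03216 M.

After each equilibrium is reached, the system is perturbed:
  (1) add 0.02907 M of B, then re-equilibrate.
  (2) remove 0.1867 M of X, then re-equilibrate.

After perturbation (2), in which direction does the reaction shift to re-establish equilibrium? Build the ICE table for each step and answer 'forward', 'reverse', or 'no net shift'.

Direction: forward

Q₀ = 2.4404e-04 vs Keq = 5436 ⇒ Q<K, forward
Step 1:
                    B           X
  Initial      0.1363     0.03216
  Change      -0.1363      0.4089
  Equil    1.5779e-05       0.441
  solve Keq expr → x = 0.1363; check Q = 5436
Then add 0.02907 M of B.
Step 2:
                    B           X
  Initial     0.02909       0.441
  Change     -0.02906     0.08718
  Equil    2.7107e-05      0.5282
  solve Keq expr → x = 0.02906; check Q = 5436
Then remove 0.1867 M of X.
Step 3:
                    B           X
  Initial  2.7107e-05      0.3415
  Change  -1.9778e-05  5.9334e-05
  Equil    7.3295e-06      0.3415
  solve Keq expr → x = 1.9778e-05; check Q = 5436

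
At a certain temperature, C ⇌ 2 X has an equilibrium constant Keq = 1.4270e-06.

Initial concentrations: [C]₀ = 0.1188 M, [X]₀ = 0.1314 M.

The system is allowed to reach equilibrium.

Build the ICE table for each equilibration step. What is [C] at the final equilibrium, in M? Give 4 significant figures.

[C]_eq = 0.1842 M

Q₀ = 0.1453 vs Keq = 1.4270e-06 ⇒ Q>K, reverse
Step 1:
                    C           X
  Initial      0.1188      0.1314
  Change      0.06544     -0.1309
  Equil        0.1842  5.1275e-04
  solve Keq expr → x = -0.06544; check Q = 1.4270e-06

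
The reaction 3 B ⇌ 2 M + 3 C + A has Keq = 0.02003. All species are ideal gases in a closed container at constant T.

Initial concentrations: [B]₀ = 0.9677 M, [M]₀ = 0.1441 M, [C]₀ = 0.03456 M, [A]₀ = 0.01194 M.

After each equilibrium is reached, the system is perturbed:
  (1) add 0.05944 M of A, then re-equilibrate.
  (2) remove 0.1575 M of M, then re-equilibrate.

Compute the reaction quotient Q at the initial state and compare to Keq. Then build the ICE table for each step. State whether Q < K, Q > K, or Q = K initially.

Q₀ = 1.1294e-08 vs Keq = 0.02003 ⇒ Q<K, forward
Step 1:
                  B         M         C         A
  Initial    0.9677    0.1441   0.03456   0.01194
  Change    -0.4344    0.2896    0.4344    0.1448
  Equil      0.5333    0.4337    0.4689    0.1567
  solve Keq expr → x = 0.1448; check Q = 0.02003
Then add 0.05944 M of A.
Step 2:
                  B         M         C         A
  Initial    0.5333    0.4337    0.4689    0.2162
  Change     0.0192   -0.0128   -0.0192 -0.006401
  Equil      0.5526    0.4209    0.4497    0.2098
  solve Keq expr → x = -0.006401; check Q = 0.02003
Then remove 0.1575 M of M.
Step 3:
                  B         M         C         A
  Initial    0.5526    0.2634    0.4497    0.2098
  Change   -0.05122   0.03415   0.05122   0.01707
  Equil      0.5013    0.2975    0.5009    0.2268
  solve Keq expr → x = 0.01707; check Q = 0.02003

Q₀ = 1.1294e-08; Q < K (proceeds forward)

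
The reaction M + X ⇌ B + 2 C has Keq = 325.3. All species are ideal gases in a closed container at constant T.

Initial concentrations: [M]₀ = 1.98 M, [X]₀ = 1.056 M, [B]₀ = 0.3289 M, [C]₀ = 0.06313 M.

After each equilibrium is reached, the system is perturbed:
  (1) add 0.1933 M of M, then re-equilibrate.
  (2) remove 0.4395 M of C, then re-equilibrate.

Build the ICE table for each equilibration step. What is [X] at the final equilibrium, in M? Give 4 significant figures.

Q₀ = 6.2691e-04 vs Keq = 325.3 ⇒ Q<K, forward
Step 1:
                  M         X         B         C
  init         1.98     1.056    0.3289   0.06313
  Δ          -1.036    -1.036     1.036     2.072
  eq         0.9442   0.02024     1.365     2.135
  solve Keq expr → x = 1.036; check Q = 325.3
Then add 0.1933 M of M.
Step 2:
                  M         X         B         C
  init        1.138   0.02024     1.365     2.135
  Δ       -0.003249 -0.003249  0.003249  0.006498
  eq          1.134     0.017     1.368     2.141
  solve Keq expr → x = 0.003249; check Q = 325.3
Then remove 0.4395 M of C.
Step 3:
                  M         X         B         C
  init        1.134     0.017     1.368     1.702
  Δ       -0.006003 -0.006003  0.006003   0.01201
  eq          1.128   0.01099     1.374     1.714
  solve Keq expr → x = 0.006003; check Q = 325.3

[X]_eq = 0.01099 M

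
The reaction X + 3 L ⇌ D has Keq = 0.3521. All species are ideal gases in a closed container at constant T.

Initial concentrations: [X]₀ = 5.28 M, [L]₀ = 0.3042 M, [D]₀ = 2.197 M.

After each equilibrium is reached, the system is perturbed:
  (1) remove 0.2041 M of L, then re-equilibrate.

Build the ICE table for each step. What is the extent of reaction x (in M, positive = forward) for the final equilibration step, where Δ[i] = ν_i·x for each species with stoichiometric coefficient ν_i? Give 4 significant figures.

x = -0.06315 M

Q₀ = 14.78 vs Keq = 0.3521 ⇒ Q>K, reverse
Step 1:
                    X           L           D
  I              5.28      0.3042       2.197
  C            0.2332      0.6997     -0.2332
  E             5.513       1.004       1.964
  solve Keq expr → x = -0.2332; check Q = 0.3521
Then remove 0.2041 M of L.
Step 2:
                    X           L           D
  I             5.513      0.7998       1.964
  C           0.06315      0.1895    -0.06315
  E             5.576      0.9892       1.901
  solve Keq expr → x = -0.06315; check Q = 0.3521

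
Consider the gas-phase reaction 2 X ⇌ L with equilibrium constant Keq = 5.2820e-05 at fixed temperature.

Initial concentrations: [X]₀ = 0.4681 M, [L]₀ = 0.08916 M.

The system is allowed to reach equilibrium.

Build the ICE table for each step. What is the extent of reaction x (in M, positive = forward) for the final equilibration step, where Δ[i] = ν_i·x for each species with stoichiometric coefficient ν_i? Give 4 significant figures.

x = -0.08914 M

Q₀ = 0.4069 vs Keq = 5.2820e-05 ⇒ Q>K, reverse
Step 1:
                   X          L
  init        0.4681    0.08916
  Δ           0.1783   -0.08914
  eq          0.6464 2.2068e-05
  solve Keq expr → x = -0.08914; check Q = 5.2820e-05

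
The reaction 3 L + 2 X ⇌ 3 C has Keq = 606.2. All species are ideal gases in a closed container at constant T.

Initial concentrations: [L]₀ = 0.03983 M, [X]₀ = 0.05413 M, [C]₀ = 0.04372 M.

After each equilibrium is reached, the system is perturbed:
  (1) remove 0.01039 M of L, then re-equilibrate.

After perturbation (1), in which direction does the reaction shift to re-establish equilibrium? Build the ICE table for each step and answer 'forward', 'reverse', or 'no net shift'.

Q₀ = 451.4 vs Keq = 606.2 ⇒ Q<K, forward
Step 1:
                   L          X          C
  Initial    0.03983    0.05413    0.04372
  Change   -0.001743  -0.001162   0.001743
  Equil      0.03809    0.05297    0.04546
  solve Keq expr → x = 5.8100e-04; check Q = 606.2
Then remove 0.01039 M of L.
Step 2:
                   L          X          C
  Initial     0.0277    0.05297    0.04546
  Change    0.004927   0.003285  -0.004927
  Equil      0.03262    0.05625    0.04054
  solve Keq expr → x = -0.001642; check Q = 606.2

Direction: reverse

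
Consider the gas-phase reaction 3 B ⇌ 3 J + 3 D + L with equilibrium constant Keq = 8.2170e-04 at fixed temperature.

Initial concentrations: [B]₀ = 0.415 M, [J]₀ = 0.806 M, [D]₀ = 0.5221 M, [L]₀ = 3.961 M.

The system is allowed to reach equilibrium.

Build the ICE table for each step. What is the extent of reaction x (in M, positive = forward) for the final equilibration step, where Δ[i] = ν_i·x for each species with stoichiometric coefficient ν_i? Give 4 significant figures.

x = -0.1338 M

Q₀ = 4.13 vs Keq = 8.2170e-04 ⇒ Q>K, reverse
Step 1:
                    B           J           D           L
  I             0.415       0.806      0.5221       3.961
  C            0.4013     -0.4013     -0.4013     -0.1338
  E            0.8163      0.4047      0.1208       3.827
  solve Keq expr → x = -0.1338; check Q = 8.2170e-04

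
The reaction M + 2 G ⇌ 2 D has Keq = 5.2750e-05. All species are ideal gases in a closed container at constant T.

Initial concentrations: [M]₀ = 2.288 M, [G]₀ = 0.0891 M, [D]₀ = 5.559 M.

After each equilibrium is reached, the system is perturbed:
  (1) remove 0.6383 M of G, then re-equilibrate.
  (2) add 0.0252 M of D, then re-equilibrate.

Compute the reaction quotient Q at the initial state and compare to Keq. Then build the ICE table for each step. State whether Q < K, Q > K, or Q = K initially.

Q₀ = 1701 vs Keq = 5.2750e-05 ⇒ Q>K, reverse
Step 1:
                   M          G          D
  I            2.288     0.0891      5.559
  C            2.734      5.469     -5.469
  E            5.022      5.558    0.09046
  solve Keq expr → x = -2.734; check Q = 5.2750e-05
Then remove 0.6383 M of G.
Step 2:
                   M          G          D
  I            5.022      4.919    0.09046
  C         0.005091    0.01018   -0.01018
  E            5.027       4.93    0.08028
  solve Keq expr → x = -0.005091; check Q = 5.2750e-05
Then add 0.0252 M of D.
Step 3:
                   M          G          D
  I            5.027       4.93     0.1055
  C          0.01235     0.0247    -0.0247
  E             5.04      4.954    0.08078
  solve Keq expr → x = -0.01235; check Q = 5.2750e-05

Q₀ = 1701; Q > K (proceeds reverse)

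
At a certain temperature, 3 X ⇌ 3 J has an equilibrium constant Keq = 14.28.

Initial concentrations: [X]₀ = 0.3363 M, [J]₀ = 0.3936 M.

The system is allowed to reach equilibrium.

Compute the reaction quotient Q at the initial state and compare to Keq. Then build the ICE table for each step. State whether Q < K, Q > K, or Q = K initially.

Q₀ = 1.603; Q < K (proceeds forward)

Q₀ = 1.603 vs Keq = 14.28 ⇒ Q<K, forward
Step 1:
                   X          J
  init        0.3363     0.3936
  Δ          -0.1233     0.1233
  eq           0.213     0.5169
  solve Keq expr → x = 0.04109; check Q = 14.28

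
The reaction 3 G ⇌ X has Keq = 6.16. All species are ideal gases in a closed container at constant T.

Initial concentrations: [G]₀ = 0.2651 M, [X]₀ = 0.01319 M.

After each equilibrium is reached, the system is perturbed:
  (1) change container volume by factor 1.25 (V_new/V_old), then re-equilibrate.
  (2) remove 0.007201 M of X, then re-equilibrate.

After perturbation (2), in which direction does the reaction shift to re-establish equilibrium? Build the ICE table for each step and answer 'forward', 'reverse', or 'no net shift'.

Q₀ = 0.708 vs Keq = 6.16 ⇒ Q<K, forward
Step 1:
                   G          X
  Initial     0.2651    0.01319
  Change    -0.07918    0.02639
  Equil       0.1859    0.03958
  solve Keq expr → x = 0.02639; check Q = 6.16
Then change container volume by factor 1.25 (V_new/V_old).
Step 2:
                   G          X
  Initial     0.1487    0.03167
  Change     0.01455  -0.004851
  Equil       0.1633    0.02682
  solve Keq expr → x = -0.004851; check Q = 6.16
Then remove 0.007201 M of X.
Step 3:
                   G          X
  Initial     0.1633    0.01962
  Change   -0.009008   0.003003
  Equil       0.1543    0.02262
  solve Keq expr → x = 0.003003; check Q = 6.16

Direction: forward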